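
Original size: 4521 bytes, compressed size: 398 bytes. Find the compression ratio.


Ratio = original / compressed = 4521 / 398 = 11.3593

11.3593


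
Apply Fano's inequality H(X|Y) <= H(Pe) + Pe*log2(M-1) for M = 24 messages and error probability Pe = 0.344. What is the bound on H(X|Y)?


H(Pe) = -Pe*log2(Pe) - (1-Pe)*log2(1-Pe) = -0.344*log2(0.344) - 0.656*log2(0.656) = 0.529595 + 0.399000 = 0.9286. Pe*log2(M-1) = 0.344*log2(23) = 1.556105. Bound = H(Pe) + Pe*log2(M-1) = 0.529595 + 0.399000 + 1.556105 = 2.4847

2.4847 bits


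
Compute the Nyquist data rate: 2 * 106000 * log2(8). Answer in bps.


Rate = 2 * B * log2(M) = 2 * 106000 * 3.0 = 636000.0

636000.0 bps


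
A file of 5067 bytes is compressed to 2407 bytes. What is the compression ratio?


Ratio = original / compressed = 5067 / 2407 = 2.1051

2.1051


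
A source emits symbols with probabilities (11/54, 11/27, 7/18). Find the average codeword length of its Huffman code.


Huffman construction (repeatedly merge the two least-probable nodes; each merge adds 1 bit to every symbol beneath it): 11/54 + 7/18 = 16/27; 11/27 + 16/27 = 1. Resulting codeword lengths (in the order the probabilities were given): (2, 1, 2). L_avg = sum(p_i * l_i) = 11/54*2 + 11/27*1 + 7/18*2 = 43/27 = 1.5926

1.5926 bits


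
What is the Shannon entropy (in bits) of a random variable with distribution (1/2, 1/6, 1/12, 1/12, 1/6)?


H = -sum(p_i * log2(p_i)). Terms: -(1/2)*log2(1/2) = 0.500000; -(1/6)*log2(1/6) = 0.430827; -(1/12)*log2(1/12) = 0.298747; -(1/12)*log2(1/12) = 0.298747; -(1/6)*log2(1/6) = 0.430827. H = 0.500000 + 0.430827 + 0.298747 + 0.298747 + 0.430827 = 1.9591

1.9591 bits


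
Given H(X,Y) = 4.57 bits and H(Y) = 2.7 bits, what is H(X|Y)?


H(X|Y) = H(X,Y) - H(Y) = 4.57 - 2.7 = 1.87

1.87 bits


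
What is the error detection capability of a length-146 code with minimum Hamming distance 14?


Detection capability = d_min - 1 = 14 - 1 = 13

13 errors


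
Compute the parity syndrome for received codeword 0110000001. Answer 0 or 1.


Syndrome = XOR of all bits = 0 XOR 1 XOR 1 XOR 0 XOR 0 XOR 0 XOR 0 XOR 0 XOR 0 XOR 1 = 1

1


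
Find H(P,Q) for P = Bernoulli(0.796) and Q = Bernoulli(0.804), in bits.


H(P,Q) = -p*log2(q) - (1-p)*log2(1-q). -0.796*log2(0.804) = 0.250527; -0.204*log2(0.196) = 0.479619. H(P,Q) = 0.250527 + 0.479619 = 0.7301

0.7301 bits


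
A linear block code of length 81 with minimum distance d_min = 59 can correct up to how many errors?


Correction capability = floor((d-1)/2) = floor((59-1)/2) = 29

29 errors


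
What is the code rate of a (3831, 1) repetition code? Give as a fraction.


Rate = k/n = 1/3831

1/3831


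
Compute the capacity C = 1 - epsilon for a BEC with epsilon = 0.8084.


C = 1 - epsilon = 1 - 0.8084 = 0.1916

0.1916 bits


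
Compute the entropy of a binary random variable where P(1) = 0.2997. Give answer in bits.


H = -p*log2(p) - (1-p)*log2(1-p). -0.2997*log2(0.2997) = 0.521001; -0.7003*log2(0.7003) = 0.359923. H = 0.521001 + 0.359923 = 0.8809

0.8809 bits


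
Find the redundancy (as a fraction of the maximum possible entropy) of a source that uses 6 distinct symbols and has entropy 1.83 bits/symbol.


H_max = log2(K) = log2(6) = 2.585 bits/symbol. Redundancy = 1 - H/H_max = 1 - 1.83/2.585 = 1 - 0.7079 = 0.2921

0.2921


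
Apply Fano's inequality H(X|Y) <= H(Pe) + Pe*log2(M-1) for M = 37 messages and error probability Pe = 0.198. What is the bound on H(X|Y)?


H(Pe) = -Pe*log2(Pe) - (1-Pe)*log2(1-Pe) = -0.198*log2(0.198) - 0.802*log2(0.802) = 0.462613 + 0.255297 = 0.7179. Pe*log2(M-1) = 0.198*log2(36) = 1.023645. Bound = H(Pe) + Pe*log2(M-1) = 0.462613 + 0.255297 + 1.023645 = 1.7416

1.7416 bits


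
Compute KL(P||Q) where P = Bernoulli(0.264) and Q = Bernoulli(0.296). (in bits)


KL = p*log2(p/q) + (1-p)*log2((1-p)/(1-q)) = 0.264*log2(0.264/0.296) + 0.736*log2(0.736/0.704) = 0.0036

0.0036 bits


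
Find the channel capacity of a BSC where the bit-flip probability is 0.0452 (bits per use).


H(p) = -p*log2(p) - (1-p)*log2(1-p) = -0.0452*log2(0.0452) - 0.9548*log2(0.9548) = 0.201933 + 0.063713 = 0.2656. C = 1 - H(p) = 1 - 0.2656 = 0.7344

0.7344 bits


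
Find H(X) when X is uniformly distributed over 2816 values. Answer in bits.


H = log2(n) = log2(2816) = 11.4594

11.4594 bits


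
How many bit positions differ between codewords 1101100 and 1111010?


Count differing positions: . . ^ . ^ ^ . = 3 differences

3


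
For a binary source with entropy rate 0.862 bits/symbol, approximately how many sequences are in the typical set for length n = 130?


log2|A_typical| = nH = 130 * 0.862 = 112.06, so |A_typical| ~ 2^112.06 = 5.413e+33

5.413e+33


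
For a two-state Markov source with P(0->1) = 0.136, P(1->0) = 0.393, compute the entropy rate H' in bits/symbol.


Stationary distribution: pi_0 = p10/(p01+p10) = 0.7429, pi_1 = 0.2571. Entropy rate H' = pi_0*H(p01) + pi_1*H(p10) = 0.7429*0.5737 + 0.2571*0.9667 = 0.6747

0.6747 bits/symbol


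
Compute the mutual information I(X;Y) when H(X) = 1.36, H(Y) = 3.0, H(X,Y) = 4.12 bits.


I(X;Y) = H(X) + H(Y) - H(X,Y) = 1.36 + 3.0 - 4.12 = 0.24

0.24 bits


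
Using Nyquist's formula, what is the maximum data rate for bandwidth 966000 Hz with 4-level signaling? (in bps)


Rate = 2 * B * log2(M) = 2 * 966000 * 2.0 = 3864000.0

3864000.0 bps


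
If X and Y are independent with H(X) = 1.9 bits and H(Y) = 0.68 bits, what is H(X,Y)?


For independent variables, H(X,Y) = H(X) + H(Y) = 1.9 + 0.68 = 2.58

2.58 bits


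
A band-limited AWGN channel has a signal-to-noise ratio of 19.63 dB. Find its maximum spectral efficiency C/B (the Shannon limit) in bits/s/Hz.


SNR_linear = 10^(19.63/10) = 91.8333; C/B = log2(1 + SNR_linear) = log2(1 + 91.8333) = 6.5366

6.5366 bits/s/Hz


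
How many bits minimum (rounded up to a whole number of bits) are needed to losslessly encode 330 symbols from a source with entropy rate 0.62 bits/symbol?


Minimum bits >= n * H = 330 * 0.62 = 204.6, rounded up to a whole number of bits = 205

205 bits


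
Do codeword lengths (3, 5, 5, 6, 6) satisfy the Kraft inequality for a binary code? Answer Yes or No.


Kraft sum = sum(2^(-l_i)) = 0.2188, need <= 1. Result: satisfied (a binary prefix-free code with these lengths exists)

Yes


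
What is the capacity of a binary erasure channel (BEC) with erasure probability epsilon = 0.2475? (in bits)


C = 1 - epsilon = 1 - 0.2475 = 0.7525

0.7525 bits


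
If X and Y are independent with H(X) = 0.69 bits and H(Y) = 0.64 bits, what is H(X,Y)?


For independent variables, H(X,Y) = H(X) + H(Y) = 0.69 + 0.64 = 1.33

1.33 bits


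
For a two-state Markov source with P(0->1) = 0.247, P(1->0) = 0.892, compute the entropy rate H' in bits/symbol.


Stationary distribution: pi_0 = p10/(p01+p10) = 0.7831, pi_1 = 0.2169. Entropy rate H' = pi_0*H(p01) + pi_1*H(p10) = 0.7831*0.8065 + 0.2169*0.4939 = 0.7387

0.7387 bits/symbol


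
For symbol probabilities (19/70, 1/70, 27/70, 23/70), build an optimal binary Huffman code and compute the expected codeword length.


Huffman construction (repeatedly merge the two least-probable nodes; each merge adds 1 bit to every symbol beneath it): 1/70 + 19/70 = 2/7; 2/7 + 23/70 = 43/70; 27/70 + 43/70 = 1. Resulting codeword lengths (in the order the probabilities were given): (3, 3, 1, 2). L_avg = sum(p_i * l_i) = 19/70*3 + 1/70*3 + 27/70*1 + 23/70*2 = 19/10 = 1.9

1.9 bits


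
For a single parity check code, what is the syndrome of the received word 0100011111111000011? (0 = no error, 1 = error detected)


Syndrome = XOR of all bits = 0 XOR 1 XOR 0 XOR 0 XOR 0 XOR 1 XOR 1 XOR 1 XOR 1 XOR 1 XOR 1 XOR 1 XOR 1 XOR 0 XOR 0 XOR 0 XOR 0 XOR 1 XOR 1 = 1

1


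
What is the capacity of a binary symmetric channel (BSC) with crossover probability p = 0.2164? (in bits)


H(p) = -p*log2(p) - (1-p)*log2(1-p) = -0.2164*log2(0.2164) - 0.7836*log2(0.7836) = 0.477860 + 0.275679 = 0.7535. C = 1 - H(p) = 1 - 0.7535 = 0.2465

0.2465 bits


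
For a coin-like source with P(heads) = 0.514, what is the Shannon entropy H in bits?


H = -p*log2(p) - (1-p)*log2(1-p). -0.514*log2(0.514) = 0.493522; -0.486*log2(0.486) = 0.505912. H = 0.493522 + 0.505912 = 0.9994

0.9994 bits


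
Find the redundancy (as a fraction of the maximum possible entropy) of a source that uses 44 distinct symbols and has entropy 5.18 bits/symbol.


H_max = log2(K) = log2(44) = 5.4594 bits/symbol. Redundancy = 1 - H/H_max = 1 - 5.18/5.4594 = 1 - 0.9488 = 0.0512

0.0512


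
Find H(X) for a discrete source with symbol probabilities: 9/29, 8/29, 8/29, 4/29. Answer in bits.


H = -sum(p_i * log2(p_i)). Terms: -(9/29)*log2(9/29) = 0.523879; -(8/29)*log2(8/29) = 0.512546; -(8/29)*log2(8/29) = 0.512546; -(4/29)*log2(4/29) = 0.394204. H = 0.523879 + 0.512546 + 0.512546 + 0.394204 = 1.9432

1.9432 bits


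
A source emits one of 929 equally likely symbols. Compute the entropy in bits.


H = log2(n) = log2(929) = 9.8595

9.8595 bits


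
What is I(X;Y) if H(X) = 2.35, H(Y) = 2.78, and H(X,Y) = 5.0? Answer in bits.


I(X;Y) = H(X) + H(Y) - H(X,Y) = 2.35 + 2.78 - 5.0 = 0.13

0.13 bits


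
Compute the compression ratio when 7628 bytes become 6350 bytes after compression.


Ratio = original / compressed = 7628 / 6350 = 1.2013

1.2013


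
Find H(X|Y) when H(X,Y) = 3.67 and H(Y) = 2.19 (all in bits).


H(X|Y) = H(X,Y) - H(Y) = 3.67 - 2.19 = 1.48

1.48 bits


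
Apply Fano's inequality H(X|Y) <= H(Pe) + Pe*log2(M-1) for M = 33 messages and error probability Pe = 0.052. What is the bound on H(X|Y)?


H(Pe) = -Pe*log2(Pe) - (1-Pe)*log2(1-Pe) = -0.052*log2(0.052) - 0.948*log2(0.948) = 0.221798 + 0.073035 = 0.2948. Pe*log2(M-1) = 0.052*log2(32) = 0.260000. Bound = H(Pe) + Pe*log2(M-1) = 0.221798 + 0.073035 + 0.260000 = 0.5548

0.5548 bits


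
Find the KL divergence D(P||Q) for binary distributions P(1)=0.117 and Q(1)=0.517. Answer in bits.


KL = p*log2(p/q) + (1-p)*log2((1-p)/(1-q)) = 0.117*log2(0.117/0.517) + 0.883*log2(0.883/0.483) = 0.5177

0.5177 bits


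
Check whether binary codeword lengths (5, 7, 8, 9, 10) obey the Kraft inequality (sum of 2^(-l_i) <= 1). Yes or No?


Kraft sum = sum(2^(-l_i)) = 0.0459, need <= 1. Result: satisfied (a binary prefix-free code with these lengths exists)

Yes


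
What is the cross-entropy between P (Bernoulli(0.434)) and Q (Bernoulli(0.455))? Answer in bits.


H(P,Q) = -p*log2(q) - (1-p)*log2(1-q). -0.434*log2(0.455) = 0.493051; -0.566*log2(0.545) = 0.495630. H(P,Q) = 0.493051 + 0.495630 = 0.9887

0.9887 bits


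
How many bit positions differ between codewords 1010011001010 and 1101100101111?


Count differing positions: . ^ ^ ^ ^ ^ ^ ^ . . ^ . ^ = 9 differences

9


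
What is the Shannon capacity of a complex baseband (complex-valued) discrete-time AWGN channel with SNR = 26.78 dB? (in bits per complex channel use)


SNR_linear = 10^(26.78/10) = 476.431; C = log2(1 + SNR_linear) = log2(1 + 476.431) = 8.8991

8.8991 bits/channel use


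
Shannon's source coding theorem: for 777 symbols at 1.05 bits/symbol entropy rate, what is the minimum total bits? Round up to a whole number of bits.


Minimum bits >= n * H = 777 * 1.05 = 815.85, rounded up to a whole number of bits = 816

816 bits


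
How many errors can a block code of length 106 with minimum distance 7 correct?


Correction capability = floor((d-1)/2) = floor((7-1)/2) = 3

3 errors


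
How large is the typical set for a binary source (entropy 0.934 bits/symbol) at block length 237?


log2|A_typical| = nH = 237 * 0.934 = 221.358, so |A_typical| ~ 2^221.358 = 4.319e+66

4.319e+66


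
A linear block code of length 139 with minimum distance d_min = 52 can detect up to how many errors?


Detection capability = d_min - 1 = 52 - 1 = 51

51 errors


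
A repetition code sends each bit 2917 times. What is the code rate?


Rate = k/n = 1/2917

1/2917


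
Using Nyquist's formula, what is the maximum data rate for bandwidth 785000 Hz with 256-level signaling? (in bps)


Rate = 2 * B * log2(M) = 2 * 785000 * 8.0 = 12560000.0

12560000.0 bps


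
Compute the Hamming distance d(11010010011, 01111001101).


Count differing positions: ^ . ^ . ^ . ^ ^ ^ ^ . = 7 differences

7


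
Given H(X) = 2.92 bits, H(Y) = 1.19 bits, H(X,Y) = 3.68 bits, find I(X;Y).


I(X;Y) = H(X) + H(Y) - H(X,Y) = 2.92 + 1.19 - 3.68 = 0.43

0.43 bits


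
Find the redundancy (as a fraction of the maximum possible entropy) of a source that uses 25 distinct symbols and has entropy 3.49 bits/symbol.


H_max = log2(K) = log2(25) = 4.6439 bits/symbol. Redundancy = 1 - H/H_max = 1 - 3.49/4.6439 = 1 - 0.7515 = 0.2485

0.2485


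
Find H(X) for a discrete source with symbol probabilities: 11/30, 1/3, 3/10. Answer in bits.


H = -sum(p_i * log2(p_i)). Terms: -(11/30)*log2(11/30) = 0.530735; -(1/3)*log2(1/3) = 0.528321; -(3/10)*log2(3/10) = 0.521090. H = 0.530735 + 0.528321 + 0.521090 = 1.5801

1.5801 bits


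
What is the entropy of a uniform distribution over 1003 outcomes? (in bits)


H = log2(n) = log2(1003) = 9.9701

9.9701 bits


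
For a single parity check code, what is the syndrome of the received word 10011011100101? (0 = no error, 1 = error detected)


Syndrome = XOR of all bits = 1 XOR 0 XOR 0 XOR 1 XOR 1 XOR 0 XOR 1 XOR 1 XOR 1 XOR 0 XOR 0 XOR 1 XOR 0 XOR 1 = 0

0


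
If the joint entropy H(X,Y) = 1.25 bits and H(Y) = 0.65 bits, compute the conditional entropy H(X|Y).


H(X|Y) = H(X,Y) - H(Y) = 1.25 - 0.65 = 0.6

0.6 bits


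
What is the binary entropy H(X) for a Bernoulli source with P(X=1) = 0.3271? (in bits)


H = -p*log2(p) - (1-p)*log2(1-p). -0.3271*log2(0.3271) = 0.527349; -0.6729*log2(0.6729) = 0.384587. H = 0.527349 + 0.384587 = 0.9119

0.9119 bits


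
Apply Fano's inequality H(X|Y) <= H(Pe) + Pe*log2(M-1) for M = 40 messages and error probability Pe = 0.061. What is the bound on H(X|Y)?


H(Pe) = -Pe*log2(Pe) - (1-Pe)*log2(1-Pe) = -0.061*log2(0.061) - 0.939*log2(0.939) = 0.246138 + 0.085264 = 0.3314. Pe*log2(M-1) = 0.061*log2(39) = 0.322410. Bound = H(Pe) + Pe*log2(M-1) = 0.246138 + 0.085264 + 0.322410 = 0.6538

0.6538 bits


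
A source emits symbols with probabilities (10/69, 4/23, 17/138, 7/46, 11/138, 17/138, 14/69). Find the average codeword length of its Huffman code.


Huffman construction (repeatedly merge the two least-probable nodes; each merge adds 1 bit to every symbol beneath it): 11/138 + 17/138 = 14/69; 17/138 + 10/69 = 37/138; 7/46 + 4/23 = 15/46; 14/69 + 14/69 = 28/69; 37/138 + 15/46 = 41/69; 28/69 + 41/69 = 1. Resulting codeword lengths (in the order the probabilities were given): (3, 3, 3, 3, 3, 3, 2). L_avg = sum(p_i * l_i) = 10/69*3 + 4/23*3 + 17/138*3 + 7/46*3 + 11/138*3 + 17/138*3 + 14/69*2 = 193/69 = 2.7971

2.7971 bits


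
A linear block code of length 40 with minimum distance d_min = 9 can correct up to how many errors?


Correction capability = floor((d-1)/2) = floor((9-1)/2) = 4

4 errors


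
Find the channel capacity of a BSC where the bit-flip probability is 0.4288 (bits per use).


H(p) = -p*log2(p) - (1-p)*log2(1-p) = -0.4288*log2(0.4288) - 0.5712*log2(0.5712) = 0.523832 + 0.461491 = 0.9853. C = 1 - H(p) = 1 - 0.9853 = 0.0147

0.0147 bits


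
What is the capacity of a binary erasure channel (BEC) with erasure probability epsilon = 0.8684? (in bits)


C = 1 - epsilon = 1 - 0.8684 = 0.1316

0.1316 bits


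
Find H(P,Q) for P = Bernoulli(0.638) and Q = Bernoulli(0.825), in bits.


H(P,Q) = -p*log2(q) - (1-p)*log2(1-q). -0.638*log2(0.825) = 0.177067; -0.362*log2(0.175) = 0.910275. H(P,Q) = 0.177067 + 0.910275 = 1.0873

1.0873 bits


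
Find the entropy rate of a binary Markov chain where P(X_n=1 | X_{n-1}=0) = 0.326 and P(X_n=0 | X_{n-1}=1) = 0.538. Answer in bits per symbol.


Stationary distribution: pi_0 = p10/(p01+p10) = 0.6227, pi_1 = 0.3773. Entropy rate H' = pi_0*H(p01) + pi_1*H(p10) = 0.6227*0.9108 + 0.3773*0.9958 = 0.9429

0.9429 bits/symbol


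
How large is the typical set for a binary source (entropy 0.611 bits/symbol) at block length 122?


log2|A_typical| = nH = 122 * 0.611 = 74.542, so |A_typical| ~ 2^74.542 = 2.750e+22

2.750e+22


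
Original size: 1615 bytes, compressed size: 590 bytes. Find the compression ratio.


Ratio = original / compressed = 1615 / 590 = 2.7373

2.7373


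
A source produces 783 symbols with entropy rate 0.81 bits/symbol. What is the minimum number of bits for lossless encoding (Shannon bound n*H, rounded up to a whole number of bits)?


Minimum bits >= n * H = 783 * 0.81 = 634.23, rounded up to a whole number of bits = 635

635 bits


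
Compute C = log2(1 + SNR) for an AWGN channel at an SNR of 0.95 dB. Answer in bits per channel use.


SNR_linear = 10^(0.95/10) = 1.2445; C = log2(1 + SNR_linear) = log2(1 + 1.2445) = 1.1664

1.1664 bits/channel use


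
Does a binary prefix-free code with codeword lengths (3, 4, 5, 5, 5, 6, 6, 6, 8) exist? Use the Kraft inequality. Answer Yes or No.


Kraft sum = sum(2^(-l_i)) = 0.332, need <= 1. Result: satisfied (a binary prefix-free code with these lengths exists)

Yes


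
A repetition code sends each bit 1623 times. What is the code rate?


Rate = k/n = 1/1623

1/1623


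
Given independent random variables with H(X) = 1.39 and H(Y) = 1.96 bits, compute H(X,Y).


For independent variables, H(X,Y) = H(X) + H(Y) = 1.39 + 1.96 = 3.35

3.35 bits


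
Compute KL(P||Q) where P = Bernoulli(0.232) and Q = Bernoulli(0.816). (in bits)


KL = p*log2(p/q) + (1-p)*log2((1-p)/(1-q)) = 0.232*log2(0.232/0.816) + 0.768*log2(0.768/0.184) = 1.1622

1.1622 bits


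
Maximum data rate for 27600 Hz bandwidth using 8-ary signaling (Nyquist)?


Rate = 2 * B * log2(M) = 2 * 27600 * 3.0 = 165600.0

165600.0 bps


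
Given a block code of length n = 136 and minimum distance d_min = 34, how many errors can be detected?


Detection capability = d_min - 1 = 34 - 1 = 33

33 errors


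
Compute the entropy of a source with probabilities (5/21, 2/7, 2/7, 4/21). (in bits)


H = -sum(p_i * log2(p_i)). Terms: -(5/21)*log2(5/21) = 0.492950; -(2/7)*log2(2/7) = 0.516387; -(2/7)*log2(2/7) = 0.516387; -(4/21)*log2(4/21) = 0.455680. H = 0.492950 + 0.516387 + 0.516387 + 0.455680 = 1.9814

1.9814 bits


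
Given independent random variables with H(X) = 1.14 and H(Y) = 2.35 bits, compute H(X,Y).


For independent variables, H(X,Y) = H(X) + H(Y) = 1.14 + 2.35 = 3.49

3.49 bits


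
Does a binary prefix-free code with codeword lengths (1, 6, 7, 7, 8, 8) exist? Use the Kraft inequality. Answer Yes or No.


Kraft sum = sum(2^(-l_i)) = 0.5391, need <= 1. Result: satisfied (a binary prefix-free code with these lengths exists)

Yes


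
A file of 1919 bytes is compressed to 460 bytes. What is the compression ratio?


Ratio = original / compressed = 1919 / 460 = 4.1717

4.1717


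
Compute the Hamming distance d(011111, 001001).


Count differing positions: . ^ . ^ ^ . = 3 differences

3


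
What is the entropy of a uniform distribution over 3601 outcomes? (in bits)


H = log2(n) = log2(3601) = 11.8142

11.8142 bits


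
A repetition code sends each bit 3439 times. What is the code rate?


Rate = k/n = 1/3439

1/3439


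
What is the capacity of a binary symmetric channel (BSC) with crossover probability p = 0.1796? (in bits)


H(p) = -p*log2(p) - (1-p)*log2(1-p) = -0.1796*log2(0.1796) - 0.8204*log2(0.8204) = 0.444894 + 0.234307 = 0.6792. C = 1 - H(p) = 1 - 0.6792 = 0.3208

0.3208 bits


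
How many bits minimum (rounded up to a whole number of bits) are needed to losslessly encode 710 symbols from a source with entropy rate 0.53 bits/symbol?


Minimum bits >= n * H = 710 * 0.53 = 376.3, rounded up to a whole number of bits = 377

377 bits


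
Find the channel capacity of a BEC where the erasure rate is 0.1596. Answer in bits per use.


C = 1 - epsilon = 1 - 0.1596 = 0.8404

0.8404 bits


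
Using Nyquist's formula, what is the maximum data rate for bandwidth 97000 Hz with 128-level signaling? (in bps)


Rate = 2 * B * log2(M) = 2 * 97000 * 7.0 = 1358000.0

1358000.0 bps


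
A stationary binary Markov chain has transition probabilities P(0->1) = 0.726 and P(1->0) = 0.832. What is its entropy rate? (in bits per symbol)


Stationary distribution: pi_0 = p10/(p01+p10) = 0.534, pi_1 = 0.466. Entropy rate H' = pi_0*H(p01) + pi_1*H(p10) = 0.534*0.8471 + 0.466*0.6531 = 0.7567

0.7567 bits/symbol


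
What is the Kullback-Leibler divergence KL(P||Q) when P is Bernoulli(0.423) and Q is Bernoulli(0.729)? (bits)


KL = p*log2(p/q) + (1-p)*log2((1-p)/(1-q)) = 0.423*log2(0.423/0.729) + 0.577*log2(0.577/0.271) = 0.2969

0.2969 bits


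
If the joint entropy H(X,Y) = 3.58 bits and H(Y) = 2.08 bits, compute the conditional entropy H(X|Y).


H(X|Y) = H(X,Y) - H(Y) = 3.58 - 2.08 = 1.5

1.5 bits


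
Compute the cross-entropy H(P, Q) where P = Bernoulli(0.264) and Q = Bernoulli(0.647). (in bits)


H(P,Q) = -p*log2(q) - (1-p)*log2(1-q). -0.264*log2(0.647) = 0.165835; -0.736*log2(0.353) = 1.105663. H(P,Q) = 0.165835 + 1.105663 = 1.2715

1.2715 bits


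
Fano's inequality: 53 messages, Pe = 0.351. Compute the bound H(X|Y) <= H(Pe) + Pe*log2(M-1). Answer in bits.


H(Pe) = -Pe*log2(Pe) - (1-Pe)*log2(1-Pe) = -0.351*log2(0.351) - 0.649*log2(0.649) = 0.530170 + 0.404788 = 0.935. Pe*log2(M-1) = 0.351*log2(52) = 2.000854. Bound = H(Pe) + Pe*log2(M-1) = 0.530170 + 0.404788 + 2.000854 = 2.9358

2.9358 bits


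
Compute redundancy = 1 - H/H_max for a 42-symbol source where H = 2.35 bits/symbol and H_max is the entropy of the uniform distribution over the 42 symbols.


H_max = log2(K) = log2(42) = 5.3923 bits/symbol. Redundancy = 1 - H/H_max = 1 - 2.35/5.3923 = 1 - 0.4358 = 0.5642

0.5642


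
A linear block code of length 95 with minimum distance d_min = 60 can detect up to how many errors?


Detection capability = d_min - 1 = 60 - 1 = 59

59 errors


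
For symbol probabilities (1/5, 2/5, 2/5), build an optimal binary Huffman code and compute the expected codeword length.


Huffman construction (repeatedly merge the two least-probable nodes; each merge adds 1 bit to every symbol beneath it): 1/5 + 2/5 = 3/5; 2/5 + 3/5 = 1. Resulting codeword lengths (in the order the probabilities were given): (2, 2, 1). L_avg = sum(p_i * l_i) = 1/5*2 + 2/5*2 + 2/5*1 = 8/5 = 1.6

1.6 bits


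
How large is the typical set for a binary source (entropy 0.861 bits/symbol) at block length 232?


log2|A_typical| = nH = 232 * 0.861 = 199.752, so |A_typical| ~ 2^199.752 = 1.353e+60

1.353e+60


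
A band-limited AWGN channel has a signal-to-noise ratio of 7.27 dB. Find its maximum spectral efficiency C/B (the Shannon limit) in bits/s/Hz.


SNR_linear = 10^(7.27/10) = 5.3333; C/B = log2(1 + SNR_linear) = log2(1 + 5.3333) = 2.663

2.663 bits/s/Hz


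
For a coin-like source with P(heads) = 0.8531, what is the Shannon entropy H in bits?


H = -p*log2(p) - (1-p)*log2(1-p). -0.8531*log2(0.8531) = 0.195542; -0.1469*log2(0.1469) = 0.406486. H = 0.195542 + 0.406486 = 0.602

0.602 bits


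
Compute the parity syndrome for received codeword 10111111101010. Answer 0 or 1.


Syndrome = XOR of all bits = 1 XOR 0 XOR 1 XOR 1 XOR 1 XOR 1 XOR 1 XOR 1 XOR 1 XOR 0 XOR 1 XOR 0 XOR 1 XOR 0 = 0

0


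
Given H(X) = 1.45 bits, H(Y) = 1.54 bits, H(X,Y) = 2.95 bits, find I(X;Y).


I(X;Y) = H(X) + H(Y) - H(X,Y) = 1.45 + 1.54 - 2.95 = 0.04

0.04 bits


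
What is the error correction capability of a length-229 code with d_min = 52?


Correction capability = floor((d-1)/2) = floor((52-1)/2) = 25

25 errors


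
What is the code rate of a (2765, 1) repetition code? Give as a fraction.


Rate = k/n = 1/2765

1/2765


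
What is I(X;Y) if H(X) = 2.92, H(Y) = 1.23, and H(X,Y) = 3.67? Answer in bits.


I(X;Y) = H(X) + H(Y) - H(X,Y) = 2.92 + 1.23 - 3.67 = 0.48

0.48 bits


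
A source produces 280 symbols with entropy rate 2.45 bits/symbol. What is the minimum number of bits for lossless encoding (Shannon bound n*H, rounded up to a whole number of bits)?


Minimum bits >= n * H = 280 * 2.45 = 686.0, rounded up to a whole number of bits = 686

686 bits


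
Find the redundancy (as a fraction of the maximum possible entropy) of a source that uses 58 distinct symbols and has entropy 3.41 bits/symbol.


H_max = log2(K) = log2(58) = 5.858 bits/symbol. Redundancy = 1 - H/H_max = 1 - 3.41/5.858 = 1 - 0.5821 = 0.4179

0.4179


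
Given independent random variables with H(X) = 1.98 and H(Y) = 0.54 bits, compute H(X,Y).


For independent variables, H(X,Y) = H(X) + H(Y) = 1.98 + 0.54 = 2.52

2.52 bits


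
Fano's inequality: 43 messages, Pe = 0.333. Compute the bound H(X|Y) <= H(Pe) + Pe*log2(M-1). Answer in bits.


H(Pe) = -Pe*log2(Pe) - (1-Pe)*log2(1-Pe) = -0.333*log2(0.333) - 0.667*log2(0.667) = 0.528273 + 0.389689 = 0.918. Pe*log2(M-1) = 0.333*log2(42) = 1.795642. Bound = H(Pe) + Pe*log2(M-1) = 0.528273 + 0.389689 + 1.795642 = 2.7136

2.7136 bits


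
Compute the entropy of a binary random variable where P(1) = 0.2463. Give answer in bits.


H = -p*log2(p) - (1-p)*log2(1-p). -0.2463*log2(0.2463) = 0.497898; -0.7537*log2(0.7537) = 0.307463. H = 0.497898 + 0.307463 = 0.8054

0.8054 bits


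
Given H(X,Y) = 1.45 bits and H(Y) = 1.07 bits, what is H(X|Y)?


H(X|Y) = H(X,Y) - H(Y) = 1.45 - 1.07 = 0.38

0.38 bits


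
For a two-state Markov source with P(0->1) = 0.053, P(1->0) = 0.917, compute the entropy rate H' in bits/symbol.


Stationary distribution: pi_0 = p10/(p01+p10) = 0.9454, pi_1 = 0.0546. Entropy rate H' = pi_0*H(p01) + pi_1*H(p10) = 0.9454*0.299 + 0.0546*0.4127 = 0.3052

0.3052 bits/symbol


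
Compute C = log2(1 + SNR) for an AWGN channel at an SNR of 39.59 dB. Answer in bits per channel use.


SNR_linear = 10^(39.59/10) = 9099.1327; C = log2(1 + SNR_linear) = log2(1 + 9099.1327) = 13.1517

13.1517 bits/channel use


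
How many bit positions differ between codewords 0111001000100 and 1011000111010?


Count differing positions: ^ ^ . . . . ^ ^ ^ ^ ^ ^ . = 8 differences

8


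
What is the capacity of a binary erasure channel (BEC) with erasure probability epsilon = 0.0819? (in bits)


C = 1 - epsilon = 1 - 0.0819 = 0.9181

0.9181 bits


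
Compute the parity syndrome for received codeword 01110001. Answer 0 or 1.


Syndrome = XOR of all bits = 0 XOR 1 XOR 1 XOR 1 XOR 0 XOR 0 XOR 0 XOR 1 = 0

0


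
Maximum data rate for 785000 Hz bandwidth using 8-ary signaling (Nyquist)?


Rate = 2 * B * log2(M) = 2 * 785000 * 3.0 = 4710000.0

4710000.0 bps


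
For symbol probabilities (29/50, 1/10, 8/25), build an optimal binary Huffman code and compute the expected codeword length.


Huffman construction (repeatedly merge the two least-probable nodes; each merge adds 1 bit to every symbol beneath it): 1/10 + 8/25 = 21/50; 21/50 + 29/50 = 1. Resulting codeword lengths (in the order the probabilities were given): (1, 2, 2). L_avg = sum(p_i * l_i) = 29/50*1 + 1/10*2 + 8/25*2 = 71/50 = 1.42

1.42 bits


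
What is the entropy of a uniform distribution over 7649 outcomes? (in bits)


H = log2(n) = log2(7649) = 12.9011

12.9011 bits


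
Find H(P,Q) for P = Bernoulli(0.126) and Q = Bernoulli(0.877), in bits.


H(P,Q) = -p*log2(q) - (1-p)*log2(1-q). -0.126*log2(0.877) = 0.023858; -0.874*log2(0.123) = 2.642338. H(P,Q) = 0.023858 + 2.642338 = 2.6662

2.6662 bits


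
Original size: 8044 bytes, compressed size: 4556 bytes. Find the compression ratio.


Ratio = original / compressed = 8044 / 4556 = 1.7656

1.7656


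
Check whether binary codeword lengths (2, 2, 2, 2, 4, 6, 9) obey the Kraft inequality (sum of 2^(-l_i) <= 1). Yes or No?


Kraft sum = sum(2^(-l_i)) = 1.0801, need <= 1. Result: violated (a binary prefix-free code with these lengths cannot exist)

No


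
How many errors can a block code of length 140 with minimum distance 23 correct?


Correction capability = floor((d-1)/2) = floor((23-1)/2) = 11

11 errors


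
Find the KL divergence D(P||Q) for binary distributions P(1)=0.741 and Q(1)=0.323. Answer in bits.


KL = p*log2(p/q) + (1-p)*log2((1-p)/(1-q)) = 0.741*log2(0.741/0.323) + 0.259*log2(0.259/0.677) = 0.5286

0.5286 bits


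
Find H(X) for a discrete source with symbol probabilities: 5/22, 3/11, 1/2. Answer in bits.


H = -sum(p_i * log2(p_i)). Terms: -(5/22)*log2(5/22) = 0.485796; -(3/11)*log2(3/11) = 0.511219; -(1/2)*log2(1/2) = 0.500000. H = 0.485796 + 0.511219 + 0.500000 = 1.497

1.497 bits


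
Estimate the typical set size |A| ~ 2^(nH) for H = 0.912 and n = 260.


log2|A_typical| = nH = 260 * 0.912 = 237.12, so |A_typical| ~ 2^237.12 = 2.400e+71

2.400e+71


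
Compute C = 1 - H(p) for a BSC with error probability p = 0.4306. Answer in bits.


H(p) = -p*log2(p) - (1-p)*log2(1-p) = -0.4306*log2(0.4306) - 0.5694*log2(0.5694) = 0.523429 + 0.462629 = 0.9861. C = 1 - H(p) = 1 - 0.9861 = 0.0139

0.0139 bits


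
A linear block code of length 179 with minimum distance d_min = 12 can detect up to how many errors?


Detection capability = d_min - 1 = 12 - 1 = 11

11 errors


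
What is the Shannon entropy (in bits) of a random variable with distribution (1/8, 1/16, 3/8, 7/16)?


H = -sum(p_i * log2(p_i)). Terms: -(1/8)*log2(1/8) = 0.375000; -(1/16)*log2(1/16) = 0.250000; -(3/8)*log2(3/8) = 0.530639; -(7/16)*log2(7/16) = 0.521782. H = 0.375000 + 0.250000 + 0.530639 + 0.521782 = 1.6774

1.6774 bits


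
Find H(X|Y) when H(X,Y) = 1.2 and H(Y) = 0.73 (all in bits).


H(X|Y) = H(X,Y) - H(Y) = 1.2 - 0.73 = 0.47

0.47 bits


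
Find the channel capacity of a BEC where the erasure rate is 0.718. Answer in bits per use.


C = 1 - epsilon = 1 - 0.718 = 0.282

0.282 bits


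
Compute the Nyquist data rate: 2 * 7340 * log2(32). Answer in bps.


Rate = 2 * B * log2(M) = 2 * 7340 * 5.0 = 73400.0

73400.0 bps


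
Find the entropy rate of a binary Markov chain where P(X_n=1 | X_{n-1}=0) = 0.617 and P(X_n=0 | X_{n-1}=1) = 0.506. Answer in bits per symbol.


Stationary distribution: pi_0 = p10/(p01+p10) = 0.4506, pi_1 = 0.5494. Entropy rate H' = pi_0*H(p01) + pi_1*H(p10) = 0.4506*0.9601 + 0.5494*0.9999 = 0.982

0.982 bits/symbol


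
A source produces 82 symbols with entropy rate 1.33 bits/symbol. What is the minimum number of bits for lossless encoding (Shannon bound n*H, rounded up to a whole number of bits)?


Minimum bits >= n * H = 82 * 1.33 = 109.06, rounded up to a whole number of bits = 110

110 bits


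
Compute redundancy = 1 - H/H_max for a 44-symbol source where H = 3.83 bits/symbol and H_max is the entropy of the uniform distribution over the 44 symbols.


H_max = log2(K) = log2(44) = 5.4594 bits/symbol. Redundancy = 1 - H/H_max = 1 - 3.83/5.4594 = 1 - 0.7015 = 0.2985

0.2985


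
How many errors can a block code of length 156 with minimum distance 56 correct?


Correction capability = floor((d-1)/2) = floor((56-1)/2) = 27

27 errors


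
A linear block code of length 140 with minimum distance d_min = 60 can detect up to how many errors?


Detection capability = d_min - 1 = 60 - 1 = 59

59 errors


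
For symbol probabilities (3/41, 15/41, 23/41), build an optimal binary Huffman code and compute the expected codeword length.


Huffman construction (repeatedly merge the two least-probable nodes; each merge adds 1 bit to every symbol beneath it): 3/41 + 15/41 = 18/41; 18/41 + 23/41 = 1. Resulting codeword lengths (in the order the probabilities were given): (2, 2, 1). L_avg = sum(p_i * l_i) = 3/41*2 + 15/41*2 + 23/41*1 = 59/41 = 1.439

1.439 bits


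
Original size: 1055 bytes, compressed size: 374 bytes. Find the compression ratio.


Ratio = original / compressed = 1055 / 374 = 2.8209

2.8209


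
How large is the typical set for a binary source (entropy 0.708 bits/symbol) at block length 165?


log2|A_typical| = nH = 165 * 0.708 = 116.82, so |A_typical| ~ 2^116.82 = 1.467e+35

1.467e+35


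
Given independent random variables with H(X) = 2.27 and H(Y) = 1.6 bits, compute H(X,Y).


For independent variables, H(X,Y) = H(X) + H(Y) = 2.27 + 1.6 = 3.87

3.87 bits


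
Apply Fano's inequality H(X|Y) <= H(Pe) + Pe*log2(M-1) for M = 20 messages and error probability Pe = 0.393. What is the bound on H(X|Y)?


H(Pe) = -Pe*log2(Pe) - (1-Pe)*log2(1-Pe) = -0.393*log2(0.393) - 0.607*log2(0.607) = 0.529528 + 0.437181 = 0.9667. Pe*log2(M-1) = 0.393*log2(19) = 1.669436. Bound = H(Pe) + Pe*log2(M-1) = 0.529528 + 0.437181 + 1.669436 = 2.6361

2.6361 bits


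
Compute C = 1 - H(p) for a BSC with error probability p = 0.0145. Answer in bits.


H(p) = -p*log2(p) - (1-p)*log2(1-p) = -0.0145*log2(0.0145) - 0.9855*log2(0.9855) = 0.088563 + 0.020767 = 0.1093. C = 1 - H(p) = 1 - 0.1093 = 0.8907

0.8907 bits


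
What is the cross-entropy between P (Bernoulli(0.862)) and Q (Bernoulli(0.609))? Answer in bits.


H(P,Q) = -p*log2(q) - (1-p)*log2(1-q). -0.862*log2(0.609) = 0.616749; -0.138*log2(0.391) = 0.186957. H(P,Q) = 0.616749 + 0.186957 = 0.8037

0.8037 bits


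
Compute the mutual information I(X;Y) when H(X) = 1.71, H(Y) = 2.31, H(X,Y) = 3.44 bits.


I(X;Y) = H(X) + H(Y) - H(X,Y) = 1.71 + 2.31 - 3.44 = 0.58

0.58 bits


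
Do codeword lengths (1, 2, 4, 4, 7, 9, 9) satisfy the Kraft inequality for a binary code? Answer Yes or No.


Kraft sum = sum(2^(-l_i)) = 0.8867, need <= 1. Result: satisfied (a binary prefix-free code with these lengths exists)

Yes


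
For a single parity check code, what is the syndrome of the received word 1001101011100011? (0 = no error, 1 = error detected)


Syndrome = XOR of all bits = 1 XOR 0 XOR 0 XOR 1 XOR 1 XOR 0 XOR 1 XOR 0 XOR 1 XOR 1 XOR 1 XOR 0 XOR 0 XOR 0 XOR 1 XOR 1 = 1

1


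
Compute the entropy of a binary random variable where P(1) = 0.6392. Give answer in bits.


H = -p*log2(p) - (1-p)*log2(1-p). -0.6392*log2(0.6392) = 0.412706; -0.3608*log2(0.3608) = 0.530639. H = 0.412706 + 0.530639 = 0.9433

0.9433 bits


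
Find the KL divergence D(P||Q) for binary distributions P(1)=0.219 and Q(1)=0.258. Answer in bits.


KL = p*log2(p/q) + (1-p)*log2((1-p)/(1-q)) = 0.219*log2(0.219/0.258) + 0.781*log2(0.781/0.742) = 0.0059

0.0059 bits


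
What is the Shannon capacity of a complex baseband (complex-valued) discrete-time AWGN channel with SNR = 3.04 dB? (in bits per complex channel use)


SNR_linear = 10^(3.04/10) = 2.0137; C = log2(1 + SNR_linear) = log2(1 + 2.0137) = 1.5915

1.5915 bits/channel use


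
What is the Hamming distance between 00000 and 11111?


Count differing positions: ^ ^ ^ ^ ^ = 5 differences

5


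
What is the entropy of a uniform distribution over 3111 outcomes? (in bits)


H = log2(n) = log2(3111) = 11.6032

11.6032 bits


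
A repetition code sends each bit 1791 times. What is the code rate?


Rate = k/n = 1/1791

1/1791


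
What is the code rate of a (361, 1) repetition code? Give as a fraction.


Rate = k/n = 1/361

1/361


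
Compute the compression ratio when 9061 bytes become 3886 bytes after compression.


Ratio = original / compressed = 9061 / 3886 = 2.3317

2.3317


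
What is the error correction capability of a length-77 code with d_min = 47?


Correction capability = floor((d-1)/2) = floor((47-1)/2) = 23

23 errors


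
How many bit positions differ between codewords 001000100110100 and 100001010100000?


Count differing positions: ^ . ^ . . ^ ^ ^ . . ^ . ^ . . = 7 differences

7


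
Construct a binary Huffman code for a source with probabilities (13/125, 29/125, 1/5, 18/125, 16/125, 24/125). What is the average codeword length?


Huffman construction (repeatedly merge the two least-probable nodes; each merge adds 1 bit to every symbol beneath it): 13/125 + 16/125 = 29/125; 18/125 + 24/125 = 42/125; 1/5 + 29/125 = 54/125; 29/125 + 42/125 = 71/125; 54/125 + 71/125 = 1. Resulting codeword lengths (in the order the probabilities were given): (3, 2, 2, 3, 3, 3). L_avg = sum(p_i * l_i) = 13/125*3 + 29/125*2 + 1/5*2 + 18/125*3 + 16/125*3 + 24/125*3 = 321/125 = 2.568

2.568 bits


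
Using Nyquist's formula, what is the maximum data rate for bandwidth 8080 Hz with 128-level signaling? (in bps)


Rate = 2 * B * log2(M) = 2 * 8080 * 7.0 = 113120.0

113120.0 bps


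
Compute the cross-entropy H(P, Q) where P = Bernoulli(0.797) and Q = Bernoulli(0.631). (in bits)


H(P,Q) = -p*log2(q) - (1-p)*log2(1-q). -0.797*log2(0.631) = 0.529438; -0.203*log2(0.369) = 0.291976. H(P,Q) = 0.529438 + 0.291976 = 0.8214

0.8214 bits


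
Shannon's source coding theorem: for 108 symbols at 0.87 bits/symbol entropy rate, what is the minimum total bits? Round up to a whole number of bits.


Minimum bits >= n * H = 108 * 0.87 = 93.96, rounded up to a whole number of bits = 94

94 bits


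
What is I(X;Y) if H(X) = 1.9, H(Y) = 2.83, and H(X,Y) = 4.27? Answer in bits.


I(X;Y) = H(X) + H(Y) - H(X,Y) = 1.9 + 2.83 - 4.27 = 0.46

0.46 bits


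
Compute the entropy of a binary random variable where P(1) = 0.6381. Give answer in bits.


H = -p*log2(p) - (1-p)*log2(1-p). -0.6381*log2(0.6381) = 0.413582; -0.3619*log2(0.3619) = 0.530667. H = 0.413582 + 0.530667 = 0.9442

0.9442 bits


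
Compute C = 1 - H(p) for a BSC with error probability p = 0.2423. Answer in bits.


H(p) = -p*log2(p) - (1-p)*log2(1-p) = -0.2423*log2(0.2423) - 0.7577*log2(0.7577) = 0.495536 + 0.303308 = 0.7988. C = 1 - H(p) = 1 - 0.7988 = 0.2012

0.2012 bits


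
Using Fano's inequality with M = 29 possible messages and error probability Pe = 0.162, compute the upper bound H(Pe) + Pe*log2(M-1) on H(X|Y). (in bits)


H(Pe) = -Pe*log2(Pe) - (1-Pe)*log2(1-Pe) = -0.162*log2(0.162) - 0.838*log2(0.838) = 0.425401 + 0.213671 = 0.6391. Pe*log2(M-1) = 0.162*log2(28) = 0.778791. Bound = H(Pe) + Pe*log2(M-1) = 0.425401 + 0.213671 + 0.778791 = 1.4179

1.4179 bits


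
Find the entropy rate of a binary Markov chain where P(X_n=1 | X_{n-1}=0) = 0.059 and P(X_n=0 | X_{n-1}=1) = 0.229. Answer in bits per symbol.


Stationary distribution: pi_0 = p10/(p01+p10) = 0.7951, pi_1 = 0.2049. Entropy rate H' = pi_0*H(p01) + pi_1*H(p10) = 0.7951*0.3235 + 0.2049*0.7763 = 0.4162

0.4162 bits/symbol


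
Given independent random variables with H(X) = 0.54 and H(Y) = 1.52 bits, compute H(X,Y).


For independent variables, H(X,Y) = H(X) + H(Y) = 0.54 + 1.52 = 2.06

2.06 bits


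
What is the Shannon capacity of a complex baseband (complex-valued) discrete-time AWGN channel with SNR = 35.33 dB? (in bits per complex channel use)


SNR_linear = 10^(35.33/10) = 3411.9291; C = log2(1 + SNR_linear) = log2(1 + 3411.9291) = 11.7368

11.7368 bits/channel use


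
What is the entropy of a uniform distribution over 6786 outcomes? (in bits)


H = log2(n) = log2(6786) = 12.7283

12.7283 bits


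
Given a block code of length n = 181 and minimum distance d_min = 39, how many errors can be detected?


Detection capability = d_min - 1 = 39 - 1 = 38

38 errors


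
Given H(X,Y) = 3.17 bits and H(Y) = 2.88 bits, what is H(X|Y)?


H(X|Y) = H(X,Y) - H(Y) = 3.17 - 2.88 = 0.29

0.29 bits


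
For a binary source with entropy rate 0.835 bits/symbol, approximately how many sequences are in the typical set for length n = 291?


log2|A_typical| = nH = 291 * 0.835 = 242.985, so |A_typical| ~ 2^242.985 = 1.399e+73

1.399e+73


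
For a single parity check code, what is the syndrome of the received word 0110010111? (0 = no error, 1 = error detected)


Syndrome = XOR of all bits = 0 XOR 1 XOR 1 XOR 0 XOR 0 XOR 1 XOR 0 XOR 1 XOR 1 XOR 1 = 0

0


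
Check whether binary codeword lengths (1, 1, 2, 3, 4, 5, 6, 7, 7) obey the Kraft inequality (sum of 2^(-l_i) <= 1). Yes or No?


Kraft sum = sum(2^(-l_i)) = 1.5, need <= 1. Result: violated (a binary prefix-free code with these lengths cannot exist)

No
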